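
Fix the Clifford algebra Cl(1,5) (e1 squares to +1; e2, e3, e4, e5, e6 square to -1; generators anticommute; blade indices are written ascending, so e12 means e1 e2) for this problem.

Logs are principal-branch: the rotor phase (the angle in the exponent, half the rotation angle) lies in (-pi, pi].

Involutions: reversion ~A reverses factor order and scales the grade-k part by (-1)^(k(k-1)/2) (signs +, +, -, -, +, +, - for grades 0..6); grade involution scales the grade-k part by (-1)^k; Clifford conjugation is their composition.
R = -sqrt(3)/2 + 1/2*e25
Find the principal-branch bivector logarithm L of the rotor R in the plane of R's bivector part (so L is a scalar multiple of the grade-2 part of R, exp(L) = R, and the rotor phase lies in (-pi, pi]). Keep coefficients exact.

The scalar part of R is -sqrt(3)/2, so the principal-branch rotor phase is pinned; divide the bivector part by its sine to get the unit plane — L is the phase times that plane.
Concretely: cos(phase) = -sqrt(3)/2 gives phase = ±5*pi/6, and since phase/sin(phase) is even the sign is immaterial: L = (phase/sin(phase)) * <R>_2 = (5*pi/3) * <R>_2.
Answer: 5*pi/6*e25


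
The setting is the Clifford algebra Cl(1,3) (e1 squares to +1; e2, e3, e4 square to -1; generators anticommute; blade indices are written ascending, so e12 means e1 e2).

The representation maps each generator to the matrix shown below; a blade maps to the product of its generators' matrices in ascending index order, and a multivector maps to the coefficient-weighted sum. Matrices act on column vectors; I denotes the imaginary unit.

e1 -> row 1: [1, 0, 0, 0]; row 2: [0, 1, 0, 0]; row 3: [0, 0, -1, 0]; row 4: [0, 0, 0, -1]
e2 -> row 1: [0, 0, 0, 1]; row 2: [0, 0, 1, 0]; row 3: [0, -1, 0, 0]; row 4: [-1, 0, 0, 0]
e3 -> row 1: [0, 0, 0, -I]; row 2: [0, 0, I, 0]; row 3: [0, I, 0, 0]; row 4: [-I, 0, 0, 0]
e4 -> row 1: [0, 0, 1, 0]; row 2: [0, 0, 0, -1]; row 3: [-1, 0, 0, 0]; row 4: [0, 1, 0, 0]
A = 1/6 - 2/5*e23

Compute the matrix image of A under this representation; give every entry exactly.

Bivector images (products of the table entries): rho(e23) = rho(e2)rho(e3) = row 1: [-I, 0, 0, 0]; row 2: [0, I, 0, 0]; row 3: [0, 0, -I, 0]; row 4: [0, 0, 0, I].
M = (1/6)*1 + (-2/5)*rho(e23), summed entrywise (1 is the identity matrix):
Answer: row 1: [1/6 + 2*I/5, 0, 0, 0]; row 2: [0, 1/6 - 2*I/5, 0, 0]; row 3: [0, 0, 1/6 + 2*I/5, 0]; row 4: [0, 0, 0, 1/6 - 2*I/5]


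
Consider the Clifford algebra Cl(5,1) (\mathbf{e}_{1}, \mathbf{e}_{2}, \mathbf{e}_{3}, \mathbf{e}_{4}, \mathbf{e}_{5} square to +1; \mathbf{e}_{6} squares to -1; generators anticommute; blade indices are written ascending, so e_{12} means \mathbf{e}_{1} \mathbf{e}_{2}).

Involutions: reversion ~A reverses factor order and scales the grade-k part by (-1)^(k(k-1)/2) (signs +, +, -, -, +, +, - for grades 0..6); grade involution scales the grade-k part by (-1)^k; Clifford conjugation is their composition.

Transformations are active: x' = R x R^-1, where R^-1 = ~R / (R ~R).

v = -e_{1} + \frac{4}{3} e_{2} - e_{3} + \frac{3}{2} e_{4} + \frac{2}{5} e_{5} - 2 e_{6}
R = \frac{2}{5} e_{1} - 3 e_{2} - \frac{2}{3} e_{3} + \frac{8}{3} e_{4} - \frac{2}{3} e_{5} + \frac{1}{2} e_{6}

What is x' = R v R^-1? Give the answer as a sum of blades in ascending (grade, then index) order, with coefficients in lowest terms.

~R = \frac{2}{5} e_{1} - 3 e_{2} - \frac{2}{3} e_{3} + \frac{8}{3} e_{4} - \frac{2}{3} e_{5} + \frac{1}{2} e_{6}, and R ~R = \frac{1691}{100}, so R^-1 = ~R / (\frac{1691}{100}).
R v = 1 - \frac{37}{15} e_{12} - \frac{16}{15} e_{13} + \frac{49}{15} e_{14} - \frac{38}{75} e_{15} - \frac{3}{10} e_{16} + \frac{35}{9} e_{23} - \frac{145}{18} e_{24} - \frac{14}{45} e_{25} + \frac{16}{3} e_{26} + \frac{5}{3} e_{34} - \frac{14}{15} e_{35} + \frac{11}{6} e_{36} + \frac{31}{15} e_{45} - \frac{73}{12} e_{46} + \frac{17}{15} e_{56}
Answer: \frac{1771}{1691} e_{1} - \frac{8564}{5073} e_{2} + \frac{4673}{5073} e_{3} - \frac{12019}{10146} e_{4} - \frac{12146}{25365} e_{5} + \frac{3482}{1691} e_{6}


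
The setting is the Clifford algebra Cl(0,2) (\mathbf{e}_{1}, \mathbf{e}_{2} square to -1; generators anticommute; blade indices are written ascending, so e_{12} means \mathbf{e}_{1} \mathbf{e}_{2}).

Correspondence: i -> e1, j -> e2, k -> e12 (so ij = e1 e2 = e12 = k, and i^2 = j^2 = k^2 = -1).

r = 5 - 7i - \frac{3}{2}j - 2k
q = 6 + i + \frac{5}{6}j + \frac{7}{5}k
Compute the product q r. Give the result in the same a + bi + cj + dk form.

In blades: q = 6 + e_{1} + \frac{5}{6} e_{2} + \frac{7}{5} e_{12}, r = 5 - 7 e_{1} - \frac{3}{2} e_{2} - 2 e_{12}.
Distribute q over r term by term (generator squares from the signature, products reordered to ascending indices): (6)*r = 30 - 42 e_{1} - 9 e_{2} - 12 e_{12}; (e_{1})*r = 7 + 5 e_{1} + 2 e_{2} - \frac{3}{2} e_{12}; (\frac{5}{6} e_{2})*r = \frac{5}{4} - \frac{5}{3} e_{1} + \frac{25}{6} e_{2} + \frac{35}{6} e_{12}; (\frac{7}{5} e_{12})*r = \frac{14}{5} + \frac{21}{10} e_{1} - \frac{49}{5} e_{2} + 7 e_{12}.
Sum: \frac{821}{20} - \frac{1097}{30} e_{1} - \frac{379}{30} e_{2} - \frac{2}{3} e_{12}; translating back through the correspondence:
Answer: \frac{821}{20} - \frac{1097}{30}i - \frac{379}{30}j - \frac{2}{3}k


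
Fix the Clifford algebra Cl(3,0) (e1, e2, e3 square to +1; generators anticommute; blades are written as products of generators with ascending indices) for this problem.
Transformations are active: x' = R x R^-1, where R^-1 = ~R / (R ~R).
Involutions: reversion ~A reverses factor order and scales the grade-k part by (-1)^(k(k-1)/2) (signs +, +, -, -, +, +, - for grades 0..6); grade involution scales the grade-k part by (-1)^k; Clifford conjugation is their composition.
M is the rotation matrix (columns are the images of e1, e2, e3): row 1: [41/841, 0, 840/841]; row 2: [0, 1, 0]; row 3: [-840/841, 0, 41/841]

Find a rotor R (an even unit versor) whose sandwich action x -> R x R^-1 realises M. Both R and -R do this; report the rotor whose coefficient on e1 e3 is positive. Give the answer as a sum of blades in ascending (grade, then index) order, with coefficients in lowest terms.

Method: write R = a + b12*e1 e2 + b13*e1 e3 + b23*e2 e3 with a^2 + b12^2 + b13^2 + b23^2 = 1 (so R^-1 = ~R). Expanding the columns R e_j ~R gives tr M = 4a^2 - 1 and, from the antisymmetric part, M21 - M12 = -4a*b12, M13 - M31 = 4a*b13, M32 - M23 = -4a*b23.
Here tr M = 923/841, so a^2 = (1 + tr M)/4 = 441/841 and a = ±21/29. Taking a = 21/29: M21 - M12 = 0, M13 - M31 = 1680/841, M32 - M23 = 0, giving b12 = 0, b13 = 20/29, b23 = 0, i.e. R = 21/29 + 20/29*e1 e3.
Its e1 e3 coefficient is already positive.
Answer: 21/29 + 20/29*e1 e3. Note: both R and -R realise this M (trace 923/841); the covering map identifies them, and the e1 e3-coefficient sign is the tie-breaker.


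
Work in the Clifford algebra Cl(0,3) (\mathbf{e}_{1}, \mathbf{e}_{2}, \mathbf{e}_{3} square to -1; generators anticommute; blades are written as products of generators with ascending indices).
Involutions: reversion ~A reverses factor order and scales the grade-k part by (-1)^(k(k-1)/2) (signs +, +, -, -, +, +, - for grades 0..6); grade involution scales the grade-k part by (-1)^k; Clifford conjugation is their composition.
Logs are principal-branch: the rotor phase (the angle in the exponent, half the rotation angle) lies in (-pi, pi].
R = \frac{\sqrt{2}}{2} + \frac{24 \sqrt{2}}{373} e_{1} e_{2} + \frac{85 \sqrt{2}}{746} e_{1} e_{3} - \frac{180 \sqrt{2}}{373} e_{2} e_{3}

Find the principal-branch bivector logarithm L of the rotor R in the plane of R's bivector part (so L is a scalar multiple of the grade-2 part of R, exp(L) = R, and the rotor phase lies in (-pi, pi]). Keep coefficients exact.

The scalar part of R is \frac{\sqrt{2}}{2}, so the principal-branch rotor phase is pinned; divide the bivector part by its sine to get the unit plane — L is the phase times that plane.
Concretely: cos(phase) = \frac{\sqrt{2}}{2} gives phase = ±\frac{\pi}{4}, and since phase/sin(phase) is even the sign is immaterial: L = (phase/sin(phase)) * <R>_2 = (\frac{\sqrt{2} \pi}{4}) * <R>_2.
Answer: \frac{12 \pi}{373} e_{1} e_{2} + \frac{85 \pi}{1492} e_{1} e_{3} - \frac{90 \pi}{373} e_{2} e_{3}


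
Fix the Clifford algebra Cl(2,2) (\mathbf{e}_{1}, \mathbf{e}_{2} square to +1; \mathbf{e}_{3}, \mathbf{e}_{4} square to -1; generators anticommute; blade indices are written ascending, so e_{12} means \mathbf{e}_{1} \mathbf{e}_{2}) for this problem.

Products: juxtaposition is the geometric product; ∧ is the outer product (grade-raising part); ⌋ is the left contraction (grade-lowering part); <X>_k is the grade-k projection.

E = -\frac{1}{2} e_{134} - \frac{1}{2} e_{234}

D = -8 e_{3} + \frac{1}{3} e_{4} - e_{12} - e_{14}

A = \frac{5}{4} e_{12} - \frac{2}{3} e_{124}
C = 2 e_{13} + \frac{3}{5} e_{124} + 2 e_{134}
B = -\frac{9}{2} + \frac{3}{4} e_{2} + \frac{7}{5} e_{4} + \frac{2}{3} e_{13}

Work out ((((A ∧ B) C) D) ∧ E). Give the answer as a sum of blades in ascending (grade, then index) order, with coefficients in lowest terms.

step 1: -\frac{45}{8} e_{12} + \frac{19}{4} e_{124}
step 2: \frac{57}{20} + \frac{27}{8} e_{4} + \frac{83}{4} e_{23} + \frac{7}{4} e_{234}
step 3: -\frac{9}{8} - \frac{27}{8} e_{1} + 166 e_{2} - \frac{114}{5} e_{3} + \frac{19}{20} e_{4} - \frac{57}{20} e_{12} + \frac{83}{4} e_{13} - \frac{57}{20} e_{14} - \frac{7}{12} e_{23} - 14 e_{24} + 27 e_{34} - \frac{7}{4} e_{123} - \frac{27}{8} e_{124} + \frac{7}{4} e_{134} + \frac{83}{12} e_{234} - \frac{83}{4} e_{1234}
step 4: \frac{9}{16} e_{134} + \frac{9}{16} e_{234} + \frac{1355}{16} e_{1234}
Answer: \frac{9}{16} e_{134} + \frac{9}{16} e_{234} + \frac{1355}{16} e_{1234}


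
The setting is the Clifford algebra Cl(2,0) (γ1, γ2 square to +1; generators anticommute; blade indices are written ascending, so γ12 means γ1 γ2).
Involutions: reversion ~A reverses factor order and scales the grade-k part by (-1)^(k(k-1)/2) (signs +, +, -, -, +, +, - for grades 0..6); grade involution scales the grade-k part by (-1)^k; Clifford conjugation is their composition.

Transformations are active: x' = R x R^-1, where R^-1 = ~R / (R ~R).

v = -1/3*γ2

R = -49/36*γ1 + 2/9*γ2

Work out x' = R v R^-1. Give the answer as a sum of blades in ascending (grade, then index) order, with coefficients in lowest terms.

~R = -49/36*γ1 + 2/9*γ2, and R ~R = 2465/1296, so R^-1 = ~R / (2465/1296).
R v = -2/27 + 49/108*γ12
Answer: 784/7395*γ1 + 779/2465*γ2


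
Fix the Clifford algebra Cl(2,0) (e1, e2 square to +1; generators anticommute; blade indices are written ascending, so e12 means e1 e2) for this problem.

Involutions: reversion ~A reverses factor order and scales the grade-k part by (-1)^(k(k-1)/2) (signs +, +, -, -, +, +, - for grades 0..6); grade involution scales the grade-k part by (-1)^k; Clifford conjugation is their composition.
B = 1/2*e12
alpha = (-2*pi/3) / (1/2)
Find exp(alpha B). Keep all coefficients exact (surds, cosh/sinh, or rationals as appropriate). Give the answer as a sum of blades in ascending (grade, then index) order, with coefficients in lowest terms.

B^2 = (1/2)^2*(e12)^2 = 1/4*(-1) = -1/4 (a basis 2-blade squares to minus the product of its generators' squares).
B^2 = -1/4 — a negative square means the series sums to a rotation: l = 1/2, alpha*l = -2*pi/3, so exp(alpha B) = cos(-2*pi/3) + (sin(-2*pi/3)/(1/2))*B = -1/2 + (-sqrt(3))*B.
Answer: -1/2 - sqrt(3)/2*e12


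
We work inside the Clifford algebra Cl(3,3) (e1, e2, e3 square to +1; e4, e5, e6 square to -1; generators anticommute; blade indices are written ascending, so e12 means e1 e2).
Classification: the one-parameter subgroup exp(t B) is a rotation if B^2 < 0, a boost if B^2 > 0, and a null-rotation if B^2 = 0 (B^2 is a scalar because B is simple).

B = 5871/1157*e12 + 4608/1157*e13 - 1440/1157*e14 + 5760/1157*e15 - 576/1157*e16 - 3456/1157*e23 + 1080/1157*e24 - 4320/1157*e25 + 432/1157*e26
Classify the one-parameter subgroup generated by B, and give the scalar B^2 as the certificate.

B^2 term by term: the squares give (5871/1157)^2*(e12)^2 + (4608/1157)^2*(e13)^2 + (-1440/1157)^2*(e14)^2 + (5760/1157)^2*(e15)^2 + (-576/1157)^2*(e16)^2 + (-3456/1157)^2*(e23)^2 + (1080/1157)^2*(e24)^2 + (-4320/1157)^2*(e25)^2 + (432/1157)^2*(e26)^2 = 34468641/1338649*(-1) + 21233664/1338649*(-1) + 2073600/1338649*(+1) + 33177600/1338649*(+1) + 331776/1338649*(+1) + 11943936/1338649*(-1) + 1166400/1338649*(+1) + 18662400/1338649*(+1) + 186624/1338649*(+1) = -9 (each basis 2-blade squares to minus the product of its generators' squares); cross terms between blades sharing an index anticommute and cancel; the commuting (index-disjoint) pairs give grade-4 terms 2*c*c'*(blade product), which cancel blade by blade — e1234: -9953280/1338649 + 9953280/1338649 = 0; e1235: 39813120/1338649 - 39813120/1338649 = 0; e1236: -3981312/1338649 + 3981312/1338649 = 0; e1245: -12441600/1338649 + 12441600/1338649 = 0; e1246: 1244160/1338649 - 1244160/1338649 = 0; e1256: -4976640/1338649 + 4976640/1338649 = 0 — confirming B is simple. So B^2 = -9.
Answer: rotation, certificate B^2 = -9. One invariant decides it: the square -9 survives every conjugation, and its sign is exactly the classification.


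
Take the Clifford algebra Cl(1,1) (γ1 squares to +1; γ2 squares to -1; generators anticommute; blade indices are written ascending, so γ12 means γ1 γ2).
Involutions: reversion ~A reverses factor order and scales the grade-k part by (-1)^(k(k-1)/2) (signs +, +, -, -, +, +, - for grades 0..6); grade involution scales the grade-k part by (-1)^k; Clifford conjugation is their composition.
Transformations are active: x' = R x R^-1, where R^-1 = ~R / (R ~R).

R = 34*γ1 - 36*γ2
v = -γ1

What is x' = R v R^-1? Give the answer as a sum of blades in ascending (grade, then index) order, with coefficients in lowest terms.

~R = 34*γ1 - 36*γ2, and R ~R = -140, so R^-1 = ~R / (-140).
R v = -34 - 36*γ12
Answer: 613/35*γ1 - 612/35*γ2


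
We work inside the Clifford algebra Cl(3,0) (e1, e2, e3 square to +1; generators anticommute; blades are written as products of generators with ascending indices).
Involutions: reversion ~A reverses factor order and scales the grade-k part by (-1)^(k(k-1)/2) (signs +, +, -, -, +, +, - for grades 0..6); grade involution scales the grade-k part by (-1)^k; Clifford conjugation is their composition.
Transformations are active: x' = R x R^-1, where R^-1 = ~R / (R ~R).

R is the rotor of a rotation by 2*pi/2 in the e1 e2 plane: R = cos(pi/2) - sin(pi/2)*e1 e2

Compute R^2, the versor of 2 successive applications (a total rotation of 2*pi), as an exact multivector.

Rotor phase runs at HALF the rotation angle; powers of one rotor simply add phase, so after 2 steps in e1 e2 the phase is 2*pi/2 = pi and R^2 = cos(pi) - sin(pi)*e1 e2.
cos(pi) = -1 and sin(pi) = 0, so R^2 = -1. The total rotation 2*pi is 1 full turn, so every vector returns to itself, yet the rotor is -1, on the OTHER sheet of the double cover (an odd number of 2*pi turns).
Answer: -1


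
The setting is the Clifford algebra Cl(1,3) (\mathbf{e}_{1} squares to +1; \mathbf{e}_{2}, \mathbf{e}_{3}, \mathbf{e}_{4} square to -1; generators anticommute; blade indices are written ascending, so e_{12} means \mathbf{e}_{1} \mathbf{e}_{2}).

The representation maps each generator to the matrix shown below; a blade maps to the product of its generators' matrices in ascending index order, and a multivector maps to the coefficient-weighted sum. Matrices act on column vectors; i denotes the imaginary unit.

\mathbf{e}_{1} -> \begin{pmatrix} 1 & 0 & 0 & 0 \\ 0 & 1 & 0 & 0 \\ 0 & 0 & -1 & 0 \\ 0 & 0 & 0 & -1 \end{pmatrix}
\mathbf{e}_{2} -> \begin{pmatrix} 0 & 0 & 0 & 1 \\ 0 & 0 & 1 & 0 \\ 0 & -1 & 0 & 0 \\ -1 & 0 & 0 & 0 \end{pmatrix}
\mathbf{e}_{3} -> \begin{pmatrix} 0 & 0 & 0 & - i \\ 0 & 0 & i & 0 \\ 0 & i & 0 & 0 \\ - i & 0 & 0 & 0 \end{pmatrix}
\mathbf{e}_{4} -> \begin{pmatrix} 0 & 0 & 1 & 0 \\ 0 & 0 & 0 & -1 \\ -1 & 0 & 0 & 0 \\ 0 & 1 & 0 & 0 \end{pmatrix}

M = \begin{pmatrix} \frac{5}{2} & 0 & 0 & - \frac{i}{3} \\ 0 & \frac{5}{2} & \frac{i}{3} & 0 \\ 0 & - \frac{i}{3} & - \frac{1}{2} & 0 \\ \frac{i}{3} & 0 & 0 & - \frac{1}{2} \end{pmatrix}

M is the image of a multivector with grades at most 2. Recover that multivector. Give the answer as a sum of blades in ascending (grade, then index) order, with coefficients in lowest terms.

Method: the blade images are trace-orthogonal — tr(rho(e_A) rho(e_B)^-1) = 4 if A = B and 0 otherwise — and rho(e_A)^-1 = (e_A)^2 * rho(e_A) with (e_A)^2 = +1 or -1, so the coefficient of e_A in the preimage is (e_A)^2 * tr(M rho(e_A))/4.
Nonzero projections over blades of grade <= 2: 1: (1)^2 = +1, tr(M 1) = 4, coefficient 1; e_{1}: (e_{1})^2 = +1, tr(M rho(e_{1})) = 6, coefficient \frac{3}{2}; e_{13}: (e_{13})^2 = +1, tr(M rho(e_{13})) = \frac{4}{3}, coefficient \frac{1}{3}. Every other blade of grade <= 2 projects to 0.
Answer: 1 + \frac{3}{2} e_{1} + \frac{1}{3} e_{13}


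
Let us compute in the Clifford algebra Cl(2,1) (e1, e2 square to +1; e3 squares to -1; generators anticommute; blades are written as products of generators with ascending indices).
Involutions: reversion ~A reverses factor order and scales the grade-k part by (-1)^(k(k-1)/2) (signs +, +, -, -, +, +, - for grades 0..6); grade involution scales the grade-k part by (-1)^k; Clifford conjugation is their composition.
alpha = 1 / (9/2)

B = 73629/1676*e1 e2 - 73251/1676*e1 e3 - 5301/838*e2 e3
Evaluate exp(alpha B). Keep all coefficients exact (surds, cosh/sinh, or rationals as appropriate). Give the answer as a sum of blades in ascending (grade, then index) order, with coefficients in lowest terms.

B^2 term by term: the squares give (73629/1676)^2*(e1 e2)^2 + (-73251/1676)^2*(e1 e3)^2 + (-5301/838)^2*(e2 e3)^2 = 5421229641/2808976*(-1) + 5365709001/2808976*(+1) + 28100601/702244*(+1) = 81/4 (each basis 2-blade squares to minus the product of its generators' squares); cross terms between blades sharing an index anticommute and cancel. So B^2 = 81/4.
B^2 = 81/4 — the series telescopes hyperbolically here: l = 9/2, alpha*l = 1, so exp(alpha B) = cosh(1) + (sinh(1)/(9/2))*B = cosh(1) + (2*sinh(1)/9)*B.
Answer: cosh(1) + 8181*sinh(1)/838*e1 e2 - 8139*sinh(1)/838*e1 e3 - 589*sinh(1)/419*e2 e3


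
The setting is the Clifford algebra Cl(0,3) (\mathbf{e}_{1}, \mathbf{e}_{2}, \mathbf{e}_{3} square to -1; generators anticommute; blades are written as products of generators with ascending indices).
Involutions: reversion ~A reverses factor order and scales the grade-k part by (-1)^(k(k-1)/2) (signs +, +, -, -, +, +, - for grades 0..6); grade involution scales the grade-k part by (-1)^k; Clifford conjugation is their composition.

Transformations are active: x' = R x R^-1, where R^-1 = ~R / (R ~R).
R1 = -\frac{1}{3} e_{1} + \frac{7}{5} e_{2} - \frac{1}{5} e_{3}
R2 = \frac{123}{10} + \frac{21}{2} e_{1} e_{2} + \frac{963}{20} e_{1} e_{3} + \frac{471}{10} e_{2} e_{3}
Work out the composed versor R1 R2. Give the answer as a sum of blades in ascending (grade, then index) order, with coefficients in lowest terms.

Distribute over the terms of R1 (each basis-blade product reordered to ascending indices, repeated generators contracted through their squares):
(-\frac{1}{3} e_{1}) R2 = -\frac{41}{10} e_{1} + \frac{7}{2} e_{2} + \frac{321}{20} e_{3} - \frac{157}{10} e_{1} e_{2} e_{3}
(\frac{7}{5} e_{2}) R2 = \frac{147}{10} e_{1} + \frac{861}{50} e_{2} - \frac{3297}{50} e_{3} - \frac{6741}{100} e_{1} e_{2} e_{3}
(-\frac{1}{5} e_{3}) R2 = -\frac{963}{100} e_{1} - \frac{471}{50} e_{2} - \frac{123}{50} e_{3} - \frac{21}{10} e_{1} e_{2} e_{3}
Summing the partial products and collecting blades:
Answer: \frac{97}{100} e_{1} + \frac{113}{10} e_{2} - \frac{1047}{20} e_{3} - \frac{8521}{100} e_{1} e_{2} e_{3}


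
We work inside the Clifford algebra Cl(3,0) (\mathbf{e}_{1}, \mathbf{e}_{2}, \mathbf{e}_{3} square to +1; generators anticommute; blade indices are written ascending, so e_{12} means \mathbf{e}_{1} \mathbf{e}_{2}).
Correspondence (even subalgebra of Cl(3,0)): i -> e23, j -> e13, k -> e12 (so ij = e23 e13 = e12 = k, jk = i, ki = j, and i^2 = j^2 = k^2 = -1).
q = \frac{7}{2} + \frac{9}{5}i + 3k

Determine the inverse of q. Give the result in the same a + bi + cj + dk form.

In blades: q = \frac{7}{2} + 3 e_{12} + \frac{9}{5} e_{23}.
With qbar = \frac{7}{2} - 3 e_{12} - \frac{9}{5} e_{23} (scalar fixed, mapped units negated), q qbar = \frac{2449}{100} (the sum of squared coefficients), so q^-1 = qbar / (\frac{2449}{100}) = \frac{350}{2449} - \frac{300}{2449} e_{12} - \frac{180}{2449} e_{23}; translating back:
Answer: \frac{350}{2449} - \frac{180}{2449}i - \frac{300}{2449}k


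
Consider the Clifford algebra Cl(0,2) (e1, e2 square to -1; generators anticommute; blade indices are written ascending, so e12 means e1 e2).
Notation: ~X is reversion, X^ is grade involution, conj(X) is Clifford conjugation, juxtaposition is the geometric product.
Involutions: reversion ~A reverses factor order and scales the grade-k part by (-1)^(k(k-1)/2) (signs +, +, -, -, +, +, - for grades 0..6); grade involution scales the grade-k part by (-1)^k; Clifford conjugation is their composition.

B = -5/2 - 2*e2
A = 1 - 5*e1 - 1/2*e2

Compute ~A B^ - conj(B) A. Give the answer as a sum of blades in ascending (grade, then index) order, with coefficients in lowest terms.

first term: -3/2 + 25/2*e1 + 13/4*e2 - 10*e12
second term: -3/2 + 25/2*e1 + 13/4*e2 + 10*e12
Answer: -20*e12


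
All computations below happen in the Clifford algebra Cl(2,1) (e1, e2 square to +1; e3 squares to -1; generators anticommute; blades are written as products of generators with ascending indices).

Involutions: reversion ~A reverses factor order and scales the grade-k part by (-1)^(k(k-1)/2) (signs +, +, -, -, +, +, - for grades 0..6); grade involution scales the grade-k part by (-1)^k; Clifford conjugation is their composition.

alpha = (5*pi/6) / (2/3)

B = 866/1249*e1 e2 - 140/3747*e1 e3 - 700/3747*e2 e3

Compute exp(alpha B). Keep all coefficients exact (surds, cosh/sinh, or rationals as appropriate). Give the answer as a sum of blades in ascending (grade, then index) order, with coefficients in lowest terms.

B^2 term by term: the squares give (866/1249)^2*(e1 e2)^2 + (-140/3747)^2*(e1 e3)^2 + (-700/3747)^2*(e2 e3)^2 = 749956/1560001*(-1) + 19600/14040009*(+1) + 490000/14040009*(+1) = -4/9 (each basis 2-blade squares to minus the product of its generators' squares); cross terms between blades sharing an index anticommute and cancel. So B^2 = -4/9.
B^2 = -4/9 — circular case — the even/odd split gives cos and sin: l = 2/3, alpha*l = 5*pi/6, so exp(alpha B) = cos(5*pi/6) + (sin(5*pi/6)/(2/3))*B = -sqrt(3)/2 + (3/4)*B.
Answer: -sqrt(3)/2 + 1299/2498*e1 e2 - 35/1249*e1 e3 - 175/1249*e2 e3


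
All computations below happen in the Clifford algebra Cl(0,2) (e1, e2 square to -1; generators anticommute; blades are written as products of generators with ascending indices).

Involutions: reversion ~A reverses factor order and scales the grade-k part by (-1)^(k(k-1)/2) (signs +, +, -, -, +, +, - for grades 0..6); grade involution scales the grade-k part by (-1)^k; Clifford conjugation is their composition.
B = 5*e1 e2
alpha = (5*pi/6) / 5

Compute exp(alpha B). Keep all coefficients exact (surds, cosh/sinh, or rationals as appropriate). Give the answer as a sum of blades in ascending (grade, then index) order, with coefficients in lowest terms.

B^2 = (5)^2*(e1 e2)^2 = 25*(-1) = -25 (a basis 2-blade squares to minus the product of its generators' squares).
B^2 = -25 — the series telescopes trigonometrically here: l = 5, alpha*l = 5*pi/6, so exp(alpha B) = cos(5*pi/6) + (sin(5*pi/6)/5)*B = -sqrt(3)/2 + (1/10)*B.
Answer: -sqrt(3)/2 + 1/2*e1 e2


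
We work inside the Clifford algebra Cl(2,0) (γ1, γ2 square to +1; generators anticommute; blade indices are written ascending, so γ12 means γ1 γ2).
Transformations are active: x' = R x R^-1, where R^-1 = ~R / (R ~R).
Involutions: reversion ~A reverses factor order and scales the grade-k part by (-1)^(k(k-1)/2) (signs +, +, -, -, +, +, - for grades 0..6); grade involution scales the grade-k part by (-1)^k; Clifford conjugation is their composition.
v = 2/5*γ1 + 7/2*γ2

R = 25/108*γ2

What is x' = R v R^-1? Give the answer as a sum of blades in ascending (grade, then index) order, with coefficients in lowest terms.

~R = 25/108*γ2, and R ~R = 625/11664, so R^-1 = ~R / (625/11664).
R v = 175/216 - 5/54*γ12
Answer: -2/5*γ1 + 7/2*γ2


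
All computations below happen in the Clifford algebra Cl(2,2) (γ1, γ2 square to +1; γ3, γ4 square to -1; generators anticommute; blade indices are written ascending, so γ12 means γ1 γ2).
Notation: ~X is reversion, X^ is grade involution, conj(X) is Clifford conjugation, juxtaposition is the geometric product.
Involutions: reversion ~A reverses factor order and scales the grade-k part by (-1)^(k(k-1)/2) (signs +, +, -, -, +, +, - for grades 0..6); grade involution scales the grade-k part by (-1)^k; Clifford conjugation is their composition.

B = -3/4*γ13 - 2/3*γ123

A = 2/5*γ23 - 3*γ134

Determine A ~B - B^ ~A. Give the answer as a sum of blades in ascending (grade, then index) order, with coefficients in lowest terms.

first term: 4/15*γ1 - 9/4*γ4 - 3/10*γ12 - 2*γ24
second term: -4/15*γ1 - 9/4*γ4 + 3/10*γ12 - 2*γ24
Answer: 8/15*γ1 - 3/5*γ12


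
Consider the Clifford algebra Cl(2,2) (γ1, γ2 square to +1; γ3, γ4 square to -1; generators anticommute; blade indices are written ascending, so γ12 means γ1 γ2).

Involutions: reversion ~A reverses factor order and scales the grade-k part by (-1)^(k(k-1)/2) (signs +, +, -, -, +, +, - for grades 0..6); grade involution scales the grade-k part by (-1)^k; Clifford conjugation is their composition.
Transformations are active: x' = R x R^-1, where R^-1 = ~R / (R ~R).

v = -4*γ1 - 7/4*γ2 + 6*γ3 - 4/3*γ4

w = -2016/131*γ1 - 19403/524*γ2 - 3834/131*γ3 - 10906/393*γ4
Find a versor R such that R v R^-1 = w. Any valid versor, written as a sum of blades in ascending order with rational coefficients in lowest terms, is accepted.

Equal squares first: v^2 = w^2 = -2695/144. Then v + w = -2540/131*γ1 - 5080/131*γ2 - 3048/131*γ3 - 3810/131*γ4 is a versor taking v to w, provided it is invertible.
Answer: -2540/131*γ1 - 5080/131*γ2 - 3048/131*γ3 - 3810/131*γ4


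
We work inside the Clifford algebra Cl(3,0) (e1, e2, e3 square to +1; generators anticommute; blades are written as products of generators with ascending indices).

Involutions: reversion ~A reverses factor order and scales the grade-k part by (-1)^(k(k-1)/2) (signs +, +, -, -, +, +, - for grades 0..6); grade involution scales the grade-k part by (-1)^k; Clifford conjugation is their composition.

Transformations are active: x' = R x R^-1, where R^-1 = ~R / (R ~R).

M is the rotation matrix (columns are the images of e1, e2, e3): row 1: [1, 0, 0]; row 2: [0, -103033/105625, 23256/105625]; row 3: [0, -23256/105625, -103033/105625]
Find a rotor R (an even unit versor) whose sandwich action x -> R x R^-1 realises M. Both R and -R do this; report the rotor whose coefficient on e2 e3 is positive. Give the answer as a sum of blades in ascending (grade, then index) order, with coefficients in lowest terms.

Method: write R = a + b12*e1 e2 + b13*e1 e3 + b23*e2 e3 with a^2 + b12^2 + b13^2 + b23^2 = 1 (so R^-1 = ~R). Expanding the columns R e_j ~R gives tr M = 4a^2 - 1 and, from the antisymmetric part, M21 - M12 = -4a*b12, M13 - M31 = 4a*b13, M32 - M23 = -4a*b23.
Here tr M = -100441/105625, so a^2 = (1 + tr M)/4 = 1296/105625 and a = ±36/325. Taking a = 36/325: M21 - M12 = 0, M13 - M31 = 0, M32 - M23 = -46512/105625, giving b12 = 0, b13 = 0, b23 = 323/325, i.e. R = 36/325 + 323/325*e2 e3.
Its e2 e3 coefficient is already positive.
Answer: 36/325 + 323/325*e2 e3. Key observation: the double cover Spin(3) -> SO(3) sends R and -R to the same matrix (trace -100441/105625 here), so the stated sign of the e2 e3 coefficient is what selects one sheet.


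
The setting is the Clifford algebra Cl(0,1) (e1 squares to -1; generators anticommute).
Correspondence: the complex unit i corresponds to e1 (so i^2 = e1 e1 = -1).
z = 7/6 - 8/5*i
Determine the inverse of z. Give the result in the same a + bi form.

In blades: z = 7/6 - 8/5*e1.
With qbar = 7/6 + 8/5*e1 (scalar fixed, mapped units negated), z qbar = 3529/900 (the sum of squared coefficients), so z^-1 = qbar / (3529/900) = 1050/3529 + 1440/3529*e1; translating back:
Answer: 1050/3529 + 1440/3529*i


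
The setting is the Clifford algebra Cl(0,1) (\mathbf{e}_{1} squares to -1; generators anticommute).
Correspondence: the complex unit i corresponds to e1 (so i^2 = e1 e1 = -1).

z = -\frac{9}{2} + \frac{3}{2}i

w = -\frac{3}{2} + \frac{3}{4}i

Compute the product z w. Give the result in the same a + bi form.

In blades: z = -\frac{9}{2} + \frac{3}{2} e_{1}, w = -\frac{3}{2} + \frac{3}{4} e_{1}.
Distribute z over w term by term (generator squares from the signature, products reordered to ascending indices): (-\frac{9}{2})*w = \frac{27}{4} - \frac{27}{8} e_{1}; (\frac{3}{2} e_{1})*w = -\frac{9}{8} - \frac{9}{4} e_{1}.
Sum: \frac{45}{8} - \frac{45}{8} e_{1}; translating back through the correspondence:
Answer: \frac{45}{8} - \frac{45}{8}i


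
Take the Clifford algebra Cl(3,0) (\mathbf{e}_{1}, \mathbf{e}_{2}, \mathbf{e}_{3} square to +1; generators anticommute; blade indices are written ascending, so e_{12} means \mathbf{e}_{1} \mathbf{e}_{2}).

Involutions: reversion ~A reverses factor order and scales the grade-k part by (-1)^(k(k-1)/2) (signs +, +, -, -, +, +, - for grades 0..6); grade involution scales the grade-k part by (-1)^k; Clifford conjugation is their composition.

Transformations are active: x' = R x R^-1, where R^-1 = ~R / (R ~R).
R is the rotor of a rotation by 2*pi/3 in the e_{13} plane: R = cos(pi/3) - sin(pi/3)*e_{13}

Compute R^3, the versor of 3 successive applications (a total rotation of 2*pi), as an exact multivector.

Because a rotor carries half the rotation angle, composing 3 copies of this e_{13}-plane rotor multiplies the phase: 3*(pi/3) = \pi, hence R^3 = cos(\pi) - sin(\pi)*e_{13}.
cos(\pi) = -1 and sin(\pi) = 0, so R^3 = -1. The total rotation 2*pi is 1 full turn, so every vector returns to itself, yet the rotor is -1, on the OTHER sheet of the double cover (an odd number of 2*pi turns).
Answer: -1


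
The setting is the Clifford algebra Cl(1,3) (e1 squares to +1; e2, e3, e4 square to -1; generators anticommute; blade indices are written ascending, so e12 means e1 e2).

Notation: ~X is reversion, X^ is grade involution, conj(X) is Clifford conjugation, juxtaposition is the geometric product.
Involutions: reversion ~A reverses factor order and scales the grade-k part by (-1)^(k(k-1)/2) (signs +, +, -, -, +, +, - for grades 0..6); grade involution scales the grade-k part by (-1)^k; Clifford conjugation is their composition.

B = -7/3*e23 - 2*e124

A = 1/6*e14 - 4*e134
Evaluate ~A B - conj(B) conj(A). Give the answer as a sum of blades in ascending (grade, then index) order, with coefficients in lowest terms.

first term: -1/3*e2 + 8*e23 - 28/3*e124 + 7/18*e1234
second term: -1/3*e2 + 8*e23 + 28/3*e124 - 7/18*e1234
Answer: -56/3*e124 + 7/9*e1234


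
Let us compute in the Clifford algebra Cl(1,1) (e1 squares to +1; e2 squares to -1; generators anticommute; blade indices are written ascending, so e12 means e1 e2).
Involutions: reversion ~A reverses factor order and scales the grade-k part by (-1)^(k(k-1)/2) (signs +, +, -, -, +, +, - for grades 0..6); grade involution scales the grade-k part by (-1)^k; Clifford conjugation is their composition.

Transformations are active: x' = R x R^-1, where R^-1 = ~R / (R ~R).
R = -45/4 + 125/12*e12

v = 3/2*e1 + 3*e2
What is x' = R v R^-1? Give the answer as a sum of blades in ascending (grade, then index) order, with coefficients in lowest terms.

~R = -45/4 - 125/12*e12, and R ~R = 325/18, so R^-1 = ~R / (325/18).
R v = -385/8*e1 - 395/8*e2
Answer: 6081/104*e1 + 6087/104*e2


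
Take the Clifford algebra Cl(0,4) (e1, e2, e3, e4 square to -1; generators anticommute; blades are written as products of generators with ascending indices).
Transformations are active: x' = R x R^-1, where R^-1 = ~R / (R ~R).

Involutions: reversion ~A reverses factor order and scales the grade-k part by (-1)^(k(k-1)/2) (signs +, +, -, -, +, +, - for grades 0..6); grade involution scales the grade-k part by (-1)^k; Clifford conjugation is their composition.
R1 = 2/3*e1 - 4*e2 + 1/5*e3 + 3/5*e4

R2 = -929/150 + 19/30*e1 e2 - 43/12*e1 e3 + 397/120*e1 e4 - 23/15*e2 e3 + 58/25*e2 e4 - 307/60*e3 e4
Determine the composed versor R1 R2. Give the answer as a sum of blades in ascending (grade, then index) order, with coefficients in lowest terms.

Distribute over the terms of R1 (each basis-blade product reordered to ascending indices, repeated generators contracted through their squares):
(2/3*e1) R2 = -929/225*e1 - 19/45*e2 + 43/18*e3 - 397/180*e4 - 46/45*e1 e2 e3 + 116/75*e1 e2 e4 - 307/90*e1 e3 e4
(-4*e2) R2 = -38/15*e1 + 1858/75*e2 - 92/15*e3 + 232/25*e4 - 43/3*e1 e2 e3 + 397/30*e1 e2 e4 + 307/15*e2 e3 e4
(1/5*e3) R2 = -43/60*e1 - 23/75*e2 - 929/750*e3 + 307/300*e4 + 19/150*e1 e2 e3 - 397/600*e1 e3 e4 - 58/125*e2 e3 e4
(3/5*e4) R2 = 397/200*e1 + 174/125*e2 - 307/100*e3 - 929/250*e4 + 19/50*e1 e2 e4 - 43/20*e1 e3 e4 - 23/25*e2 e3 e4
Summing the partial products and collecting blades:
Answer: -9709/1800*e1 + 28616/1125*e2 - 36239/4500*e3 + 9859/2250*e4 - 6853/450*e1 e2 e3 + 379/25*e1 e2 e4 - 11201/1800*e1 e3 e4 + 7156/375*e2 e3 e4


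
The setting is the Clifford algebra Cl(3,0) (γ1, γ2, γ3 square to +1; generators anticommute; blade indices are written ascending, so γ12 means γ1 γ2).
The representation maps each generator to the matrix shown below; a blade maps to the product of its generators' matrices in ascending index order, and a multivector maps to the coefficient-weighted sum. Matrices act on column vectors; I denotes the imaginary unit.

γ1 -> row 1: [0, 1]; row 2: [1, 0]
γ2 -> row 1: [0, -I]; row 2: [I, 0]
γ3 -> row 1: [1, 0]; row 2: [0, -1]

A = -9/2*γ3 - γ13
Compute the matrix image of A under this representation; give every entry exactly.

Bivector images (products of the table entries): rho(γ13) = rho(γ1)rho(γ3) = row 1: [0, -1]; row 2: [1, 0].
M = (-9/2)*rho(γ3) + (-1)*rho(γ13), summed entrywise:
Answer: row 1: [-9/2, 1]; row 2: [-1, 9/2]


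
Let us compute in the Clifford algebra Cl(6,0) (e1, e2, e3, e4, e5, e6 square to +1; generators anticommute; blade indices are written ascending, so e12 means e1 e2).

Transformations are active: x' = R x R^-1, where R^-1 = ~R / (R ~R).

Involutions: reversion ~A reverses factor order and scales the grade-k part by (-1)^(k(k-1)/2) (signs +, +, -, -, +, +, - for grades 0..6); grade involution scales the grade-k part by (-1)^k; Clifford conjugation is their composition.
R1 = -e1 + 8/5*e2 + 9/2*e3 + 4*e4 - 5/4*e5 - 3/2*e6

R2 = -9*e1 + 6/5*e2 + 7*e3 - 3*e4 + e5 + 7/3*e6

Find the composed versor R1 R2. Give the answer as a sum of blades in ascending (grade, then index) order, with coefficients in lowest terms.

Distribute over the terms of R1 (each basis-blade product reordered to ascending indices, repeated generators contracted through their squares):
(-e1) R2 = 9 - 6/5*e12 - 7*e13 + 3*e14 - e15 - 7/3*e16
(8/5*e2) R2 = 48/25 + 72/5*e12 + 56/5*e23 - 24/5*e24 + 8/5*e25 + 56/15*e26
(9/2*e3) R2 = 63/2 + 81/2*e13 - 27/5*e23 - 27/2*e34 + 9/2*e35 + 21/2*e36
(4*e4) R2 = -12 + 36*e14 - 24/5*e24 - 28*e34 + 4*e45 + 28/3*e46
(-5/4*e5) R2 = -5/4 - 45/4*e15 + 3/2*e25 + 35/4*e35 - 15/4*e45 - 35/12*e56
(-3/2*e6) R2 = -7/2 - 27/2*e16 + 9/5*e26 + 21/2*e36 - 9/2*e46 + 3/2*e56
Summing the partial products and collecting blades:
Answer: 2567/100 + 66/5*e12 + 67/2*e13 + 39*e14 - 49/4*e15 - 95/6*e16 + 29/5*e23 - 48/5*e24 + 31/10*e25 + 83/15*e26 - 83/2*e34 + 53/4*e35 + 21*e36 + 1/4*e45 + 29/6*e46 - 17/12*e56


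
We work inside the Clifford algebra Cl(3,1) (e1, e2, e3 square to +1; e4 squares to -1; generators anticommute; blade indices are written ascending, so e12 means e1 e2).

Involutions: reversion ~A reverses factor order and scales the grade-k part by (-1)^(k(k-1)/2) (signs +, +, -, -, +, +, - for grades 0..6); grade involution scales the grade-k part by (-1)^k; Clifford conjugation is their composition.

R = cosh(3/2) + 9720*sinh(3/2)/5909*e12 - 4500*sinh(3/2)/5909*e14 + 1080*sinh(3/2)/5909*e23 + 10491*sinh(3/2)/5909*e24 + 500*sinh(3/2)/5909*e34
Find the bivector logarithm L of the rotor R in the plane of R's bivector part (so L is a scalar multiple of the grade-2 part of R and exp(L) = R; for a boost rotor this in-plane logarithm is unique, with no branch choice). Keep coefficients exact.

The scalar part of R is cosh(3/2), which determines |rapidity| via cosh; the sign lives in the bivector part, and pairing them (bivector part over sinh of the rapidity = the plane) gives the unique in-plane L = rapidity * plane.
Concretely: cosh(rapidity) = cosh(3/2) gives rapidity = ±3/2, and since rapidity/sinh(rapidity) is even the sign is immaterial: L = (rapidity/sinh(rapidity)) * <R>_2 = (3/(2*sinh(3/2))) * <R>_2.
Answer: 14580/5909*e12 - 6750/5909*e14 + 1620/5909*e23 + 31473/11818*e24 + 750/5909*e34


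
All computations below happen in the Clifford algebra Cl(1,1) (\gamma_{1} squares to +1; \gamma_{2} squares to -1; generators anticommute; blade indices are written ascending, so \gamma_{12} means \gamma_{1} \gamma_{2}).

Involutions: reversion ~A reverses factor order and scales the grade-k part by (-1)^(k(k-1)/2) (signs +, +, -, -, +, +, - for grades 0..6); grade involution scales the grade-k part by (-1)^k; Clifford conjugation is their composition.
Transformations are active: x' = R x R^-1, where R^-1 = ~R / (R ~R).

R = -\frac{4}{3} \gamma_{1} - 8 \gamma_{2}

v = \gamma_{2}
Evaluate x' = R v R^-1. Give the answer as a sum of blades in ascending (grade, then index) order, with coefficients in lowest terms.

~R = -\frac{4}{3} \gamma_{1} - 8 \gamma_{2}, and R ~R = -\frac{560}{9}, so R^-1 = ~R / (-\frac{560}{9}).
R v = 8 - \frac{4}{3} \gamma_{12}
Answer: \frac{12}{35} \gamma_{1} + \frac{37}{35} \gamma_{2}


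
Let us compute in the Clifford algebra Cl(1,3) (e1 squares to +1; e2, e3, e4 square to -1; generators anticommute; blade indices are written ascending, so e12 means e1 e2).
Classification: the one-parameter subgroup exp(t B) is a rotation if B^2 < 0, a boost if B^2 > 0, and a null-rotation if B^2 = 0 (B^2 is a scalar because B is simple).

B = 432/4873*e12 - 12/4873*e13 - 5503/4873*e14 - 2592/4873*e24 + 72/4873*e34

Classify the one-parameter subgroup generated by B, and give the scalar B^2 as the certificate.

B^2 term by term: the squares give (432/4873)^2*(e12)^2 + (-12/4873)^2*(e13)^2 + (-5503/4873)^2*(e14)^2 + (-2592/4873)^2*(e24)^2 + (72/4873)^2*(e34)^2 = 186624/23746129*(+1) + 144/23746129*(+1) + 30283009/23746129*(+1) + 6718464/23746129*(-1) + 5184/23746129*(-1) = 1 (each basis 2-blade squares to minus the product of its generators' squares); cross terms between blades sharing an index anticommute and cancel; the commuting (index-disjoint) pairs give grade-4 terms 2*c*c'*(blade product), which cancel blade by blade — e1234: 62208/23746129 - 62208/23746129 = 0 — confirming B is simple. So B^2 = 1.
Answer: boost, certificate B^2 = 1. The invariant at work: B^2 = 1 is unchanged by conjugation, hence its sign classifies the subgroup whatever basis B is written in.


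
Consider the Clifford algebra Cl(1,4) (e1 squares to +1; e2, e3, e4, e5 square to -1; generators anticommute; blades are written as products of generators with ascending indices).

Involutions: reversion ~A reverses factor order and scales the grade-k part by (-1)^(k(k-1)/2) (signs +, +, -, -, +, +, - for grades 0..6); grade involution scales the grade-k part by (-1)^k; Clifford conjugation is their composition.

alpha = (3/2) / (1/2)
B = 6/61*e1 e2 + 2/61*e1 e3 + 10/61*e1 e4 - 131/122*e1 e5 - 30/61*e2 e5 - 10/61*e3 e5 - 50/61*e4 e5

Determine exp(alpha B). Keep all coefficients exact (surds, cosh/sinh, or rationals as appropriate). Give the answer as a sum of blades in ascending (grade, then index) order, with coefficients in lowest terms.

B^2 term by term: the squares give (6/61)^2*(e1 e2)^2 + (2/61)^2*(e1 e3)^2 + (10/61)^2*(e1 e4)^2 + (-131/122)^2*(e1 e5)^2 + (-30/61)^2*(e2 e5)^2 + (-10/61)^2*(e3 e5)^2 + (-50/61)^2*(e4 e5)^2 = 36/3721*(+1) + 4/3721*(+1) + 100/3721*(+1) + 17161/14884*(+1) + 900/3721*(-1) + 100/3721*(-1) + 2500/3721*(-1) = 1/4 (each basis 2-blade squares to minus the product of its generators' squares); cross terms between blades sharing an index anticommute and cancel; the commuting (index-disjoint) pairs give grade-4 terms 2*c*c'*(blade product), which cancel blade by blade — e1 e2 e3 e5: -120/3721 + 120/3721 = 0; e1 e2 e4 e5: -600/3721 + 600/3721 = 0; e1 e3 e4 e5: -200/3721 + 200/3721 = 0 — confirming B is simple. So B^2 = 1/4.
B^2 = 1/4 — a positive square means the series sums to a boost: l = 1/2, alpha*l = 3/2, so exp(alpha B) = cosh(3/2) + (sinh(3/2)/(1/2))*B = cosh(3/2) + (2*sinh(3/2))*B.
Answer: cosh(3/2) + 12*sinh(3/2)/61*e1 e2 + 4*sinh(3/2)/61*e1 e3 + 20*sinh(3/2)/61*e1 e4 - 131*sinh(3/2)/61*e1 e5 - 60*sinh(3/2)/61*e2 e5 - 20*sinh(3/2)/61*e3 e5 - 100*sinh(3/2)/61*e4 e5
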